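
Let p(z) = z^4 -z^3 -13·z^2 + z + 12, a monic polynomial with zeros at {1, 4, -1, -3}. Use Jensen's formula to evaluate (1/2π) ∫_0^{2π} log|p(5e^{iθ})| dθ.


Zeros: -3, -1, 1, 4; r = 5.
Inside |z| < r: -3, -1, 1, 4. Outside (|z| ≥ r): ∅.
p(0) = 12, so log|p(0)| = log(12) = 2.4849.
Apply Jensen: I(r) = log|p(0)| + Σ_k log(r/|z_k|), summed over zeros inside |z| < r.
  log(r/|z_k|) for z_k = 1: log(5/1) = 1.6094
  log(r/|z_k|) for z_k = 4: log(5/4) = 0.2231
  log(r/|z_k|) for z_k = -1: log(5/1) = 1.6094
  log(r/|z_k|) for z_k = -3: log(5/3) = 0.5108
Sum over inside zeros: 3.9528.
I(r) = log|p(0)| + (inside sum) = 2.4849 + 3.9528 = 6.4378.
Closed form (all zeros inside, monic): I(r) = n·log(r) = 4·log(5) = 6.4378. ✓

I(r) ≈ 6.4378.


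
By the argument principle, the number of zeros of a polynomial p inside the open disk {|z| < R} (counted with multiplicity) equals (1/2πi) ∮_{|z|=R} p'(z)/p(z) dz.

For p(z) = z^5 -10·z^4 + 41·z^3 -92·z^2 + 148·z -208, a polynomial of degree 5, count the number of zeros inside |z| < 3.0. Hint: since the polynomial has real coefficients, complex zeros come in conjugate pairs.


The zeros of p are: (3 + 2i), (3 - 2i), (0 + 2i), (0 - 2i), 4.
Their magnitudes are: 3.606, 3.606, 2, 2, 4.
Zeros with |z| < R = 3.0: (0 + 2i), (0 - 2i).
Count = 2.
By the argument principle, (1/2πi) ∮_{|z|=R} p'(z)/p(z) dz equals exactly this count.

Number of zeros inside |z| < 3.0: 2.


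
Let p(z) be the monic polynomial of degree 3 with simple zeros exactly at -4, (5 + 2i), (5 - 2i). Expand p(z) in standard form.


The polynomial is p(z) = ∏_{α ∈ S} (z − α), where S = {-4, (5 + 2i), (5 - 2i)}.
Expanding the product yields: p(z) = z^3 -6·z^2 -11·z + 116.
Note conjugate pairs combine to real quadratics: (z − (5+2i))(z − (5−2i)) = z² − 10z + 29.
The resulting polynomial has degree 3 and real coefficients as required.

p(z) = z^3 -6·z^2 -11·z + 116.


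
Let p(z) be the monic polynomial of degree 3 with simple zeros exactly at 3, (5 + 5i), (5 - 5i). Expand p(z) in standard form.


The polynomial is p(z) = ∏_{α ∈ S} (z − α), where S = {3, (5 + 5i), (5 - 5i)}.
Expanding the product yields: p(z) = z^3 -13·z^2 + 80·z -150.
Note conjugate pairs combine to real quadratics: (z − (5+5i))(z − (5−5i)) = z² − 10z + 50.
The resulting polynomial has degree 3 and real coefficients as required.

p(z) = z^3 -13·z^2 + 80·z -150.


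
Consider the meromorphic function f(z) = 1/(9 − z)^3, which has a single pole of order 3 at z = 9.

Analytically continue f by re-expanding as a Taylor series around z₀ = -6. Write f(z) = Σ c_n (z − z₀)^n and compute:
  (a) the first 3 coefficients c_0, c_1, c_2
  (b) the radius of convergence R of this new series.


Let w = z − z₀, so z = z₀ + w.
Then 9 − z = 9 − (z₀ + w) = (9 − z₀) − w = 15 − w.
f(z) = 1/(15 − w)^3 = (1/(15)^3) · (1 − w/(15))^{−3}.
By the binomial series (1−u)^{−3} = Σ_{n≥0} C(n+2, 2) u^n for |u|<1, with u = w/(15):
  c_n = C(n+2, 2) / (15)^(n+3).
  c_0 = 1/(15)^3 = 1/3375.
  c_1 = 3/(15)^4 = 1/16875.
  c_2 = 6/(15)^5 = 2/253125.
The series is valid for |w/d| < 1, i.e. |z − z₀| < |d|.
Radius of convergence: R = |9 − z₀| = |15| = 15 (distance from z₀ to the singularity z = 9).

c_0 = 1/3375, c_1 = 1/16875, c_2 = 2/253125; R = 15.


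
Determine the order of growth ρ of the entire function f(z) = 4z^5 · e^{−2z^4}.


M(r) = max_{|z|=r} |4|·|z|^5·|e^{−2z^4}| = 4·r^5 · e^{2r^4} (the factors attain their maxima compatibly on |z|=r). Then log M(r) = log 4 + 5·log r + 2r^4, dominated by the last term, so log log M(r) ~ 4·log r. The polynomial factor 4z^5 contributes only a log r term and does not affect the order. ρ = 4.
Therefore ρ = 4.

Order ρ = 4.


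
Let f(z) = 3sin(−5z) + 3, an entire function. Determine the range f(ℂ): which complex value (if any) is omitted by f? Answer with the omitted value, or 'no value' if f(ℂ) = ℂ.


Little Picard bounds the complement of f(ℂ) to at most one point.
sin is entire and surjective onto ℂ: for every w ∈ ℂ, sin(ζ) = w has a solution ζ ∈ ℂ (e.g., via the complex inverse arcsin). With ζ = −5z this gives z = ζ/(-5). Then 3·sin(−5z) takes every value in 3·ℂ = ℂ, and adding 3 is a bijection of ℂ. So f is surjective and omits no value. (Note: only on the real line is sin bounded by [−1, 1].)

Omitted value: no value.


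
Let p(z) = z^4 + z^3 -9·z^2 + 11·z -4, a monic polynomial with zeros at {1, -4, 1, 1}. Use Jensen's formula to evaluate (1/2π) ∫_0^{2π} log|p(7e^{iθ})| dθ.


Zeros: -4, 1, 1, 1; r = 7.
Inside |z| < r: -4, 1, 1, 1. Outside (|z| ≥ r): ∅.
p(0) = -4, so log|p(0)| = log(4) = 1.3863.
Apply Jensen: I(r) = log|p(0)| + Σ_k log(r/|z_k|), summed over zeros inside |z| < r.
  log(r/|z_k|) for z_k = 1: log(7/1) = 1.9459
  log(r/|z_k|) for z_k = -4: log(7/4) = 0.5596
  log(r/|z_k|) for z_k = 1: log(7/1) = 1.9459
  log(r/|z_k|) for z_k = 1: log(7/1) = 1.9459
Sum over inside zeros: 6.3973.
I(r) = log|p(0)| + (inside sum) = 1.3863 + 6.3973 = 7.7836.
Closed form (all zeros inside, monic): I(r) = n·log(r) = 4·log(7) = 7.7836. ✓

I(r) ≈ 7.7836.


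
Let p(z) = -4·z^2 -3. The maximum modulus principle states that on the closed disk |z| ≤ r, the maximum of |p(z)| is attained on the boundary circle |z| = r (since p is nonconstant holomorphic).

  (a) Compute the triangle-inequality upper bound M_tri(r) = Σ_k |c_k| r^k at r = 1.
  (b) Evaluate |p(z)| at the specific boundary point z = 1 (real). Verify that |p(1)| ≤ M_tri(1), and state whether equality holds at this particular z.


Coefficients: c_0 = -3, c_1 = 0, c_2 = -4. Radius r = 1.
Part (a). Triangle bound: M_tri(r) = Σ_k |c_k| r^k
  = |-3|·1^0 + |0|·1^1 + |-4|·1^2
  = 3 + 0 + 4 = 7.
This bounds M(r) := max_{|z|=r} |p(z)| from above; equality holds iff all terms c_k z^k can be made to align in phase at a single z on |z|=r.
Part (b). At z = 1 (real, on the circle |z| = r):
  p(1) = (-3)·1^0 + (0)·1^1 + (-4)·1^2 = -7.
  |p(1)| = 7.
Since all nonzero coefficients share the same sign, |p(1)| = 7 = M_tri(1); the triangle bound is attained at z = 1, so in fact M(r) = 7.

M_tri(1) = 7; |p(1)| = 7; equality at z=1: yes.


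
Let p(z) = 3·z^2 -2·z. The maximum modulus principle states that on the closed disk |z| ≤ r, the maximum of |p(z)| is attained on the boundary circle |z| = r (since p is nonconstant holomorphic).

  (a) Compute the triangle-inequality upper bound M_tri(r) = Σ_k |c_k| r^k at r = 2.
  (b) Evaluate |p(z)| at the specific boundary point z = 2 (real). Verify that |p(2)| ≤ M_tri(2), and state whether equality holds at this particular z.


Coefficients: c_0 = 0, c_1 = -2, c_2 = 3. Radius r = 2.
Part (a). Triangle bound: M_tri(r) = Σ_k |c_k| r^k
  = |0|·2^0 + |-2|·2^1 + |3|·2^2
  = 0 + 4 + 12 = 16.
This bounds M(r) := max_{|z|=r} |p(z)| from above; equality holds iff all terms c_k z^k can be made to align in phase at a single z on |z|=r.
Part (b). At z = 2 (real, on the circle |z| = r):
  p(2) = (0)·2^0 + (-2)·2^1 + (3)·2^2 = 8.
  |p(2)| = 8.
Check: |p(2)| = 8 ≤ 16 = M_tri(2). ✓ Equality does not hold at z = 2 (the coefficients have mixed signs, so the terms do not all align in phase there).

M_tri(2) = 16; |p(2)| = 8; equality at z=2: no.


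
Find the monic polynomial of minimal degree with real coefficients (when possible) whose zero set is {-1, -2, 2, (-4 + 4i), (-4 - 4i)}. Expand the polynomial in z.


The polynomial is p(z) = ∏_{α ∈ S} (z − α), where S = {-1, -2, 2, (-4 + 4i), (-4 - 4i)}.
Expanding the product yields: p(z) = z^5 + 9·z^4 + 36·z^3 -4·z^2 -160·z -128.
Note conjugate pairs combine to real quadratics: (z − (-4+4i))(z − (-4−4i)) = z² + 8z + 32.
The resulting polynomial has degree 5 and real coefficients as required.

p(z) = z^5 + 9·z^4 + 36·z^3 -4·z^2 -160·z -128.


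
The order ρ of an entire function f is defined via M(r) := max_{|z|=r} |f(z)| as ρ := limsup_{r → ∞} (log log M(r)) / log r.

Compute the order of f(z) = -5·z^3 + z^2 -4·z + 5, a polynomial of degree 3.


|f(z)| ≤ Σ|c_k|·r^k = O(r^3) as r → ∞. Polynomial growth is O(e^{r^ε}) for every ε > 0 (since r^3/e^{r^ε} → 0), so ρ ≤ ε for all ε > 0, i.e. ρ = 0. Every nonconstant polynomial has order 0.
Therefore ρ = 0.

Order ρ = 0.


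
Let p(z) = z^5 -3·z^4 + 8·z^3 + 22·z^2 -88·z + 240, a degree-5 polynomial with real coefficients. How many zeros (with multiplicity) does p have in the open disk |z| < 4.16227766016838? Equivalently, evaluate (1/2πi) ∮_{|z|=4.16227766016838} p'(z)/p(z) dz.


The zeros of p are: -3, (2 + 2i), (2 - 2i), (1 + 3i), (1 - 3i).
Their magnitudes are: 3, 2.828, 2.828, 3.162, 3.162.
Zeros with |z| < R = 4.16227766016838: -3, (2 + 2i), (2 - 2i), (1 + 3i), (1 - 3i).
Count = 5.
By the argument principle, (1/2πi) ∮_{|z|=R} p'(z)/p(z) dz equals exactly this count.

Number of zeros inside |z| < 4.16227766016838: 5.


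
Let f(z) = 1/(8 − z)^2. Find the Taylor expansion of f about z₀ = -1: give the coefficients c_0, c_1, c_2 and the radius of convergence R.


Let w = z − z₀, so z = z₀ + w.
Then 8 − z = 8 − (z₀ + w) = (8 − z₀) − w = 9 − w.
f(z) = 1/(9 − w)^2 = (1/(9)^2) · (1 − w/(9))^{−2}.
By the binomial series (1−u)^{−2} = Σ_{n≥0} C(n+1, 1) u^n for |u|<1, with u = w/(9):
  c_n = C(n+1, 1) / (9)^(n+2).
  c_0 = 1/(9)^2 = 1/81.
  c_1 = 2/(9)^3 = 2/729.
  c_2 = 3/(9)^4 = 1/2187.
The series is valid for |w/d| < 1, i.e. |z − z₀| < |d|.
Radius of convergence: R = |8 − z₀| = |9| = 9 (distance from z₀ to the singularity z = 8).

c_0 = 1/81, c_1 = 2/729, c_2 = 1/2187; R = 9.


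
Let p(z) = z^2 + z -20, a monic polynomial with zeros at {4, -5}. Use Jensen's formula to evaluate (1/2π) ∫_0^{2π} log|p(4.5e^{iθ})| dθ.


Zeros: -5, 4; r = 4.5.
Inside |z| < r: 4. Outside (|z| ≥ r): -5.
p(0) = -20, so log|p(0)| = log(20) = 2.9957.
Apply Jensen: I(r) = log|p(0)| + Σ_k log(r/|z_k|), summed over zeros inside |z| < r.
  log(r/|z_k|) for z_k = 4: log(4.5/4) = 0.1178
  Outside zeros (-5) contribute nothing to the Jensen sum.
Sum over inside zeros: 0.1178.
I(r) = log|p(0)| + (inside sum) = 2.9957 + 0.1178 = 3.1135.
Note: since some zeros are outside |z| ≤ r, the simplified n·log(r) form does NOT apply — only the inside zeros contribute.

I(r) ≈ 3.1135.


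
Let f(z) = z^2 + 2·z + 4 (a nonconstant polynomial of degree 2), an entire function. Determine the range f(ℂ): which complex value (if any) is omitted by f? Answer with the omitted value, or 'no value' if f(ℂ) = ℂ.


Little Picard bounds the complement of f(ℂ) to at most one point.
For every w ∈ ℂ, the equation p(z) − w = 0 is a nonconstant polynomial in z and hence has at least one root by the fundamental theorem of algebra. So p is surjective onto ℂ, omitting no value.

Omitted value: no value.


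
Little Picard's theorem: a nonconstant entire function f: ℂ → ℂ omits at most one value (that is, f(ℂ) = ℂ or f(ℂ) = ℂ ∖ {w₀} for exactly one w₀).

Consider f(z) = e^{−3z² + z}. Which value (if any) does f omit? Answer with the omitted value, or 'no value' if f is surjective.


Little Picard bounds the complement of f(ℂ) to at most one point.
The exponent g(z) = −3z² + z is a nonconstant polynomial, hence surjective onto ℂ. So e^{g(z)} takes every value in {e^w : w ∈ ℂ} = ℂ ∖ {0}. Adding 0 shifts the range to ℂ ∖ {0}. f omits exactly 0.

Omitted value: 0.


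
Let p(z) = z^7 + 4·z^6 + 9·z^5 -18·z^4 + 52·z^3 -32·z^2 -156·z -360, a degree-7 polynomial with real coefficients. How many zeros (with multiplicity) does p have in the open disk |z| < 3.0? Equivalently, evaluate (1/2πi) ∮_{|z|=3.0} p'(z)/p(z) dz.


The zeros of p are: (-3 + 3i), (-3 - 3i), 2, (-1 + 1i), (-1 - 1i), (1 + 2i), (1 - 2i).
Their magnitudes are: 4.243, 4.243, 2, 1.414, 1.414, 2.236, 2.236.
Zeros with |z| < R = 3.0: 2, (-1 + 1i), (-1 - 1i), (1 + 2i), (1 - 2i).
Count = 5.
By the argument principle, (1/2πi) ∮_{|z|=R} p'(z)/p(z) dz equals exactly this count.

Number of zeros inside |z| < 3.0: 5.


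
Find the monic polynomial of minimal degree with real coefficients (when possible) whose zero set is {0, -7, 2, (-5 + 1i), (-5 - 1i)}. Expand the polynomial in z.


The polynomial is p(z) = ∏_{α ∈ S} (z − α), where S = {0, -7, 2, (-5 + 1i), (-5 - 1i)}.
Expanding the product yields: p(z) = z^5 + 15·z^4 + 62·z^3 -10·z^2 -364·z.
Note conjugate pairs combine to real quadratics: (z − (-5+1i))(z − (-5−1i)) = z² + 10z + 26.
The resulting polynomial has degree 5 and real coefficients as required.

p(z) = z^5 + 15·z^4 + 62·z^3 -10·z^2 -364·z.


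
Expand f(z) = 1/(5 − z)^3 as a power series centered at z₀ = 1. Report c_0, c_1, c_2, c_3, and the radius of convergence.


Let w = z − z₀, so z = z₀ + w.
Then 5 − z = 5 − (z₀ + w) = (5 − z₀) − w = 4 − w.
f(z) = 1/(4 − w)^3 = (1/(4)^3) · (1 − w/(4))^{−3}.
By the binomial series (1−u)^{−3} = Σ_{n≥0} C(n+2, 2) u^n for |u|<1, with u = w/(4):
  c_n = C(n+2, 2) / (4)^(n+3).
  c_0 = 1/(4)^3 = 1/64.
  c_1 = 3/(4)^4 = 3/256.
  c_2 = 6/(4)^5 = 3/512.
  c_3 = 10/(4)^6 = 5/2048.
The series is valid for |w/d| < 1, i.e. |z − z₀| < |d|.
Radius of convergence: R = |5 − z₀| = |4| = 4 (distance from z₀ to the singularity z = 5).

c_0 = 1/64, c_1 = 3/256, c_2 = 3/512, c_3 = 5/2048; R = 4.


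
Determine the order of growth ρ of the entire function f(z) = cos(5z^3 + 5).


Write cos(w) = (e^{iw} ± e^{−iw})/(2 or 2i), so |cos(w)| ≤ e^{|w|}. With w = 5z^3 + 5, |w| ≤ 5r^3 + 5 on |z|=r, giving M(r) ≤ e^{5r^3 + 5} and ρ ≤ 3. For the lower bound, choose z on |z|=r with 5z^3 purely imaginary of modulus 5r^3; then |cos(5z^3 + 5)| grows like e^{5r^3}/2, so ρ ≥ 3. Hence ρ = 3.
Therefore ρ = 3.

Order ρ = 3.


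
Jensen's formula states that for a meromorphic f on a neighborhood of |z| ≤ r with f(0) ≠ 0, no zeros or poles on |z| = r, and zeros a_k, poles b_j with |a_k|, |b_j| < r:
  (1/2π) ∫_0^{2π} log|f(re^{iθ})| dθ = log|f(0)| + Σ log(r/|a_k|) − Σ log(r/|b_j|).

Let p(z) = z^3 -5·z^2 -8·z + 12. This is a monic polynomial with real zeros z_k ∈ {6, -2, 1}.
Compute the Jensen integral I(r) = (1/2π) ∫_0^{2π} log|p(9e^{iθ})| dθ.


Zeros: -2, 1, 6; r = 9.
Inside |z| < r: -2, 1, 6. Outside (|z| ≥ r): ∅.
p(0) = 12, so log|p(0)| = log(12) = 2.4849.
Apply Jensen: I(r) = log|p(0)| + Σ_k log(r/|z_k|), summed over zeros inside |z| < r.
  log(r/|z_k|) for z_k = 6: log(9/6) = 0.4055
  log(r/|z_k|) for z_k = -2: log(9/2) = 1.5041
  log(r/|z_k|) for z_k = 1: log(9/1) = 2.1972
Sum over inside zeros: 4.1068.
I(r) = log|p(0)| + (inside sum) = 2.4849 + 4.1068 = 6.5917.
Closed form (all zeros inside, monic): I(r) = n·log(r) = 3·log(9) = 6.5917. ✓

I(r) ≈ 6.5917.


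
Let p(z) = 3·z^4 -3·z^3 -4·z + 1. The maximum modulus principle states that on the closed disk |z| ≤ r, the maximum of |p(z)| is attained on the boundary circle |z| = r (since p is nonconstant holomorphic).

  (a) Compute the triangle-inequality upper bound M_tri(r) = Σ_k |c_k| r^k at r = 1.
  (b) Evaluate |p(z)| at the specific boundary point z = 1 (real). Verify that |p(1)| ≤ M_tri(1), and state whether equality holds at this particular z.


Coefficients: c_0 = 1, c_1 = -4, c_2 = 0, c_3 = -3, c_4 = 3. Radius r = 1.
Part (a). Triangle bound: M_tri(r) = Σ_k |c_k| r^k
  = |1|·1^0 + |-4|·1^1 + |0|·1^2 + |-3|·1^3 + |3|·1^4
  = 1 + 4 + 0 + 3 + 3 = 11.
This bounds M(r) := max_{|z|=r} |p(z)| from above; equality holds iff all terms c_k z^k can be made to align in phase at a single z on |z|=r.
Part (b). At z = 1 (real, on the circle |z| = r):
  p(1) = (1)·1^0 + (-4)·1^1 + (0)·1^2 + (-3)·1^3 + (3)·1^4 = -3.
  |p(1)| = 3.
Check: |p(1)| = 3 ≤ 11 = M_tri(1). ✓ Equality does not hold at z = 1 (the coefficients have mixed signs, so the terms do not all align in phase there).

M_tri(1) = 11; |p(1)| = 3; equality at z=1: no.


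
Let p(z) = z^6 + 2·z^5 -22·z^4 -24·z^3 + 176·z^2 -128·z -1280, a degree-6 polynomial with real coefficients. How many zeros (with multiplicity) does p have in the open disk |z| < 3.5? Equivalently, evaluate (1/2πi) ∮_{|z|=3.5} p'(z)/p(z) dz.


The zeros of p are: -4, (-3 + 1i), (-3 - 1i), 4, (2 + 2i), (2 - 2i).
Their magnitudes are: 4, 3.162, 3.162, 4, 2.828, 2.828.
Zeros with |z| < R = 3.5: (-3 + 1i), (-3 - 1i), (2 + 2i), (2 - 2i).
Count = 4.
By the argument principle, (1/2πi) ∮_{|z|=R} p'(z)/p(z) dz equals exactly this count.

Number of zeros inside |z| < 3.5: 4.


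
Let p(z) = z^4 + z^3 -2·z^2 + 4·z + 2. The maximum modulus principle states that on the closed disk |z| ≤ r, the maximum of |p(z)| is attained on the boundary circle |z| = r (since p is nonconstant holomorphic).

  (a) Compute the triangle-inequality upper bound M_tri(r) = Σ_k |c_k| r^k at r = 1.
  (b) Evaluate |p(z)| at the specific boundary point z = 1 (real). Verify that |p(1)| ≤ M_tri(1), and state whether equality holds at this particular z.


Coefficients: c_0 = 2, c_1 = 4, c_2 = -2, c_3 = 1, c_4 = 1. Radius r = 1.
Part (a). Triangle bound: M_tri(r) = Σ_k |c_k| r^k
  = |2|·1^0 + |4|·1^1 + |-2|·1^2 + |1|·1^3 + |1|·1^4
  = 2 + 4 + 2 + 1 + 1 = 10.
This bounds M(r) := max_{|z|=r} |p(z)| from above; equality holds iff all terms c_k z^k can be made to align in phase at a single z on |z|=r.
Part (b). At z = 1 (real, on the circle |z| = r):
  p(1) = (2)·1^0 + (4)·1^1 + (-2)·1^2 + (1)·1^3 + (1)·1^4 = 6.
  |p(1)| = 6.
Check: |p(1)| = 6 ≤ 10 = M_tri(1). ✓ Equality does not hold at z = 1 (the coefficients have mixed signs, so the terms do not all align in phase there).

M_tri(1) = 10; |p(1)| = 6; equality at z=1: no.


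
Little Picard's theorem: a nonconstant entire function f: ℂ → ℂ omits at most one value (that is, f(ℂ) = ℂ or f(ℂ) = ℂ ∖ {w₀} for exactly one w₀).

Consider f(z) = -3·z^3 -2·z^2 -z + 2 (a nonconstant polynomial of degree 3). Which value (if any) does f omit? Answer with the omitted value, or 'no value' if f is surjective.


Little Picard bounds the complement of f(ℂ) to at most one point.
For every w ∈ ℂ, the equation p(z) − w = 0 is a nonconstant polynomial in z and hence has at least one root by the fundamental theorem of algebra. So p is surjective onto ℂ, omitting no value.

Omitted value: no value.


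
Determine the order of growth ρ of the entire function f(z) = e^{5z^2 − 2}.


|e^{5z^2 − 2}| = e^{Re(5·z^2) + -2} ≤ e^{5|z|^2 + -2} = e^{5r^2 + -2} on |z| = r, so ρ ≤ 2. Choosing z on |z|=r so that 5·z^2 is real positive (always possible by picking arg z appropriately) gives |f(z)| = e^{5r^2 + -2}, matching the bound. The additive constant -2 does not affect log log M(r) ~ 2·log r. Hence ρ = 2.
Therefore ρ = 2.

Order ρ = 2.


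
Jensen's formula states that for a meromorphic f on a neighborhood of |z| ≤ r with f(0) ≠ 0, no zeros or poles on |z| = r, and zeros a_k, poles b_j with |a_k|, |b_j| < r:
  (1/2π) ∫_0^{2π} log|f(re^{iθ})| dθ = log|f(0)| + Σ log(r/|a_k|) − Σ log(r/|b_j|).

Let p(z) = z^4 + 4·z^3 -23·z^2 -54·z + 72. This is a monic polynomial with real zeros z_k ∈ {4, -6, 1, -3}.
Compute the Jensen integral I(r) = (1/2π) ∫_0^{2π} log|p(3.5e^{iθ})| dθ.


Zeros: -6, -3, 1, 4; r = 3.5.
Inside |z| < r: -3, 1. Outside (|z| ≥ r): -6, 4.
p(0) = 72, so log|p(0)| = log(72) = 4.2767.
Apply Jensen: I(r) = log|p(0)| + Σ_k log(r/|z_k|), summed over zeros inside |z| < r.
  log(r/|z_k|) for z_k = 1: log(3.5/1) = 1.2528
  log(r/|z_k|) for z_k = -3: log(3.5/3) = 0.1542
  Outside zeros (-6, 4) contribute nothing to the Jensen sum.
Sum over inside zeros: 1.4069.
I(r) = log|p(0)| + (inside sum) = 4.2767 + 1.4069 = 5.6836.
Note: since some zeros are outside |z| ≤ r, the simplified n·log(r) form does NOT apply — only the inside zeros contribute.

I(r) ≈ 5.6836.


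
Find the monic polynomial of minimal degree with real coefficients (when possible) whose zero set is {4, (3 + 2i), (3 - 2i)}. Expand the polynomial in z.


The polynomial is p(z) = ∏_{α ∈ S} (z − α), where S = {4, (3 + 2i), (3 - 2i)}.
Expanding the product yields: p(z) = z^3 -10·z^2 + 37·z -52.
Note conjugate pairs combine to real quadratics: (z − (3+2i))(z − (3−2i)) = z² − 6z + 13.
The resulting polynomial has degree 3 and real coefficients as required.

p(z) = z^3 -10·z^2 + 37·z -52.


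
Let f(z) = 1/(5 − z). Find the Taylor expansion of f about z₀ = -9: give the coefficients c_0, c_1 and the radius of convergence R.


Let w = z − z₀, so z = z₀ + w.
Then 5 − z = 5 − (z₀ + w) = (5 − z₀) − w = 14 − w.
f(z) = 1/(14 − w) = (1/(14)) · 1/(1 − w/(14)) = Σ_{n≥0} w^n / (14)^(n+1).
So c_n = 1/(14)^(n+1):
  c_0 = 1/(14)^1 = 1/14.
  c_1 = 1/(14)^2 = 1/196.
The series is valid for |w/d| < 1, i.e. |z − z₀| < |d|.
Radius of convergence: R = |5 − z₀| = |14| = 14 (distance from z₀ to the singularity z = 5).

c_0 = 1/14, c_1 = 1/196; R = 14.


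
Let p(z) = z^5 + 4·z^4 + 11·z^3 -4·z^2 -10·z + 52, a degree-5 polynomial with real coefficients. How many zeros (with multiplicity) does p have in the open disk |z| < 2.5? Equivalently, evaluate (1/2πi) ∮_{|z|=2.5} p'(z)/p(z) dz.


The zeros of p are: -2, (1 + 1i), (1 - 1i), (-2 + 3i), (-2 - 3i).
Their magnitudes are: 2, 1.414, 1.414, 3.606, 3.606.
Zeros with |z| < R = 2.5: -2, (1 + 1i), (1 - 1i).
Count = 3.
By the argument principle, (1/2πi) ∮_{|z|=R} p'(z)/p(z) dz equals exactly this count.

Number of zeros inside |z| < 2.5: 3.


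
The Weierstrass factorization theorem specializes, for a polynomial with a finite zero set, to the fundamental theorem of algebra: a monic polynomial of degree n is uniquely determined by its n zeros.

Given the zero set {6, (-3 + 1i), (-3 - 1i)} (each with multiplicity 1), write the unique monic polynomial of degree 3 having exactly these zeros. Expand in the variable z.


The polynomial is p(z) = ∏_{α ∈ S} (z − α), where S = {6, (-3 + 1i), (-3 - 1i)}.
Expanding the product yields: p(z) = z^3 -26·z -60.
Note conjugate pairs combine to real quadratics: (z − (-3+1i))(z − (-3−1i)) = z² + 6z + 10.
The resulting polynomial has degree 3 and real coefficients as required.

p(z) = z^3 -26·z -60.


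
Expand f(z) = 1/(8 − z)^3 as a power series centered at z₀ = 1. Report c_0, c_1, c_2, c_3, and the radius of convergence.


Let w = z − z₀, so z = z₀ + w.
Then 8 − z = 8 − (z₀ + w) = (8 − z₀) − w = 7 − w.
f(z) = 1/(7 − w)^3 = (1/(7)^3) · (1 − w/(7))^{−3}.
By the binomial series (1−u)^{−3} = Σ_{n≥0} C(n+2, 2) u^n for |u|<1, with u = w/(7):
  c_n = C(n+2, 2) / (7)^(n+3).
  c_0 = 1/(7)^3 = 1/343.
  c_1 = 3/(7)^4 = 3/2401.
  c_2 = 6/(7)^5 = 6/16807.
  c_3 = 10/(7)^6 = 10/117649.
The series is valid for |w/d| < 1, i.e. |z − z₀| < |d|.
Radius of convergence: R = |8 − z₀| = |7| = 7 (distance from z₀ to the singularity z = 8).

c_0 = 1/343, c_1 = 3/2401, c_2 = 6/16807, c_3 = 10/117649; R = 7.


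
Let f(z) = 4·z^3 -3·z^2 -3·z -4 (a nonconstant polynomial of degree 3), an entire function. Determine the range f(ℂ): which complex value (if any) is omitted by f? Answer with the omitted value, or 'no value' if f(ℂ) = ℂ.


Little Picard bounds the complement of f(ℂ) to at most one point.
For every w ∈ ℂ, the equation p(z) − w = 0 is a nonconstant polynomial in z and hence has at least one root by the fundamental theorem of algebra. So p is surjective onto ℂ, omitting no value.

Omitted value: no value.


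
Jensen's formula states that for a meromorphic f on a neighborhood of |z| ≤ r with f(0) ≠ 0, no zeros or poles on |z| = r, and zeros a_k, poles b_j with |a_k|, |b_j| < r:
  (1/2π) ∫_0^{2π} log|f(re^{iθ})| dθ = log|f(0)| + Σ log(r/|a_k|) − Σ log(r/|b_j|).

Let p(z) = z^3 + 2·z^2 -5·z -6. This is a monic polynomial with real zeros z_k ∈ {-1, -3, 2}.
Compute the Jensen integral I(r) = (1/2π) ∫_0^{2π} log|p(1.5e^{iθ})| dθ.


Zeros: -3, -1, 2; r = 1.5.
Inside |z| < r: -1. Outside (|z| ≥ r): -3, 2.
p(0) = -6, so log|p(0)| = log(6) = 1.7918.
Apply Jensen: I(r) = log|p(0)| + Σ_k log(r/|z_k|), summed over zeros inside |z| < r.
  log(r/|z_k|) for z_k = -1: log(1.5/1) = 0.4055
  Outside zeros (-3, 2) contribute nothing to the Jensen sum.
Sum over inside zeros: 0.4055.
I(r) = log|p(0)| + (inside sum) = 1.7918 + 0.4055 = 2.1972.
Note: since some zeros are outside |z| ≤ r, the simplified n·log(r) form does NOT apply — only the inside zeros contribute.

I(r) ≈ 2.1972.


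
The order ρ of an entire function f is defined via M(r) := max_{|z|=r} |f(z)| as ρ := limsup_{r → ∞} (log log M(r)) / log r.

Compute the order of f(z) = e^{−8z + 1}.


|e^{−8z + 1}| = e^{Re(-8·z) + 1} ≤ e^{8|z|^1 + 1} = e^{8r^1 + 1} on |z| = r, so ρ ≤ 1. Choosing z on |z|=r so that -8·z is real positive (always possible by picking arg z appropriately) gives |f(z)| = e^{8r^1 + 1}, matching the bound. The additive constant 1 does not affect log log M(r) ~ 1·log r. Hence ρ = 1.
Therefore ρ = 1.

Order ρ = 1.


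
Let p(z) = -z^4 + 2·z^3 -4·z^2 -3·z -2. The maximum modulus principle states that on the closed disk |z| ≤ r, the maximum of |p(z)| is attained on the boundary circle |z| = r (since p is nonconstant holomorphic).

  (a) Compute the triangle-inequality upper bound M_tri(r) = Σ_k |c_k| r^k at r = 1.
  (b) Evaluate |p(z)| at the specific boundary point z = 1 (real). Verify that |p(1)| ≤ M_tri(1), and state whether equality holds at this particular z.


Coefficients: c_0 = -2, c_1 = -3, c_2 = -4, c_3 = 2, c_4 = -1. Radius r = 1.
Part (a). Triangle bound: M_tri(r) = Σ_k |c_k| r^k
  = |-2|·1^0 + |-3|·1^1 + |-4|·1^2 + |2|·1^3 + |-1|·1^4
  = 2 + 3 + 4 + 2 + 1 = 12.
This bounds M(r) := max_{|z|=r} |p(z)| from above; equality holds iff all terms c_k z^k can be made to align in phase at a single z on |z|=r.
Part (b). At z = 1 (real, on the circle |z| = r):
  p(1) = (-2)·1^0 + (-3)·1^1 + (-4)·1^2 + (2)·1^3 + (-1)·1^4 = -8.
  |p(1)| = 8.
Check: |p(1)| = 8 ≤ 12 = M_tri(1). ✓ Equality does not hold at z = 1 (the coefficients have mixed signs, so the terms do not all align in phase there).

M_tri(1) = 12; |p(1)| = 8; equality at z=1: no.


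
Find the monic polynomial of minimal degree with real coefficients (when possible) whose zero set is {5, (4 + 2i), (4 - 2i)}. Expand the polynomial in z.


The polynomial is p(z) = ∏_{α ∈ S} (z − α), where S = {5, (4 + 2i), (4 - 2i)}.
Expanding the product yields: p(z) = z^3 -13·z^2 + 60·z -100.
Note conjugate pairs combine to real quadratics: (z − (4+2i))(z − (4−2i)) = z² − 8z + 20.
The resulting polynomial has degree 3 and real coefficients as required.

p(z) = z^3 -13·z^2 + 60·z -100.


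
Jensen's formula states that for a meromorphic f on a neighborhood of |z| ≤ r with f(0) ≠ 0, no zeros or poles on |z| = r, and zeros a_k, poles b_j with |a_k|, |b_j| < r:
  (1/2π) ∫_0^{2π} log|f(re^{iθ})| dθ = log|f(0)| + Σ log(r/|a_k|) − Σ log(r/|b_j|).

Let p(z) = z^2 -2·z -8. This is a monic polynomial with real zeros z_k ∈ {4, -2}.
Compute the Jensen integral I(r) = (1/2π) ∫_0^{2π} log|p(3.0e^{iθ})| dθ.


Zeros: -2, 4; r = 3.0.
Inside |z| < r: -2. Outside (|z| ≥ r): 4.
p(0) = -8, so log|p(0)| = log(8) = 2.0794.
Apply Jensen: I(r) = log|p(0)| + Σ_k log(r/|z_k|), summed over zeros inside |z| < r.
  log(r/|z_k|) for z_k = -2: log(3.0/2) = 0.4055
  Outside zeros (4) contribute nothing to the Jensen sum.
Sum over inside zeros: 0.4055.
I(r) = log|p(0)| + (inside sum) = 2.0794 + 0.4055 = 2.4849.
Note: since some zeros are outside |z| ≤ r, the simplified n·log(r) form does NOT apply — only the inside zeros contribute.

I(r) ≈ 2.4849.


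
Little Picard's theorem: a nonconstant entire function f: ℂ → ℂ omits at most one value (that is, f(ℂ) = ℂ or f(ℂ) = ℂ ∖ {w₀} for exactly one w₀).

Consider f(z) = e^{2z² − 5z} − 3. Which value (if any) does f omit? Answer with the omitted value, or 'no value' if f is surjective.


Little Picard bounds the complement of f(ℂ) to at most one point.
The exponent g(z) = 2z² − 5z is a nonconstant polynomial, hence surjective onto ℂ. So e^{g(z)} takes every value in {e^w : w ∈ ℂ} = ℂ ∖ {0}. Adding -3 shifts the range to ℂ ∖ {-3}. f omits exactly -3.

Omitted value: -3.


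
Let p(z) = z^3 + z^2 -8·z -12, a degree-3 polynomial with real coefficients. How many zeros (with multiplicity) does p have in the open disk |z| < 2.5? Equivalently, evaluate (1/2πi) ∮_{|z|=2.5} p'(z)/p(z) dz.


The zeros of p are: -2, 3, -2.
Their magnitudes are: 2, 3, 2.
Zeros with |z| < R = 2.5: -2, -2.
Count = 2.
By the argument principle, (1/2πi) ∮_{|z|=R} p'(z)/p(z) dz equals exactly this count.

Number of zeros inside |z| < 2.5: 2.


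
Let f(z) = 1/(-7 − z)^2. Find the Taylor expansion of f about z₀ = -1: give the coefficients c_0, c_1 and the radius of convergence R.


Let w = z − z₀, so z = z₀ + w.
Then -7 − z = -7 − (z₀ + w) = (-7 − z₀) − w = -6 − w.
f(z) = 1/(-6 − w)^2 = (1/(-6)^2) · (1 − w/(-6))^{−2}.
By the binomial series (1−u)^{−2} = Σ_{n≥0} C(n+1, 1) u^n for |u|<1, with u = w/(-6):
  c_n = C(n+1, 1) / (-6)^(n+2).
  c_0 = 1/(-6)^2 = 1/36.
  c_1 = 2/(-6)^3 = -1/108.
The series is valid for |w/d| < 1, i.e. |z − z₀| < |d|.
Radius of convergence: R = |-7 − z₀| = |-6| = 6 (distance from z₀ to the singularity z = -7).

c_0 = 1/36, c_1 = -1/108; R = 6.


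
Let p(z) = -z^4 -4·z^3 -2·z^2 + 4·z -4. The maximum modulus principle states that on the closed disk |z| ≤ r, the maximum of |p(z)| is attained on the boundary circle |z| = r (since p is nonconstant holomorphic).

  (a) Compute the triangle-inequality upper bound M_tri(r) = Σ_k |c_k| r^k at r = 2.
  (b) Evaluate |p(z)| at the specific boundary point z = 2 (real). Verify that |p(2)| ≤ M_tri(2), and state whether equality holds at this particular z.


Coefficients: c_0 = -4, c_1 = 4, c_2 = -2, c_3 = -4, c_4 = -1. Radius r = 2.
Part (a). Triangle bound: M_tri(r) = Σ_k |c_k| r^k
  = |-4|·2^0 + |4|·2^1 + |-2|·2^2 + |-4|·2^3 + |-1|·2^4
  = 4 + 8 + 8 + 32 + 16 = 68.
This bounds M(r) := max_{|z|=r} |p(z)| from above; equality holds iff all terms c_k z^k can be made to align in phase at a single z on |z|=r.
Part (b). At z = 2 (real, on the circle |z| = r):
  p(2) = (-4)·2^0 + (4)·2^1 + (-2)·2^2 + (-4)·2^3 + (-1)·2^4 = -52.
  |p(2)| = 52.
Check: |p(2)| = 52 ≤ 68 = M_tri(2). ✓ Equality does not hold at z = 2 (the coefficients have mixed signs, so the terms do not all align in phase there).

M_tri(2) = 68; |p(2)| = 52; equality at z=2: no.


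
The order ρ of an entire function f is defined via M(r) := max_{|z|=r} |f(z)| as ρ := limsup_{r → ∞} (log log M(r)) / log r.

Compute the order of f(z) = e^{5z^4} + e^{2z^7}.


Each summand is entire of order 4 and 7 respectively (as in the single-exponential case). The order of a sum is at most the max of the orders, so ρ ≤ 7. For the lower bound: on |z|=r choose arg z so that 2z^7 is real positive; then |e^{2z^7}| = e^{2r^7} while |e^{5z^4}| ≤ e^{5r^4} = o(e^{2r^7}). So |f| ≥ e^{2r^7}(1 − o(1)) and ρ ≥ 7. Hence ρ = max(4, 7) = 7.
Therefore ρ = 7.

Order ρ = 7.


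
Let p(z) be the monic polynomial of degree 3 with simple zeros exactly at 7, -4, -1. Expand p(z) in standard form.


The polynomial is p(z) = ∏_{α ∈ S} (z − α), where S = {7, -4, -1}.
Expanding the product yields: p(z) = z^3 -2·z^2 -31·z -28.
The resulting polynomial has degree 3 and real coefficients as required.

p(z) = z^3 -2·z^2 -31·z -28.


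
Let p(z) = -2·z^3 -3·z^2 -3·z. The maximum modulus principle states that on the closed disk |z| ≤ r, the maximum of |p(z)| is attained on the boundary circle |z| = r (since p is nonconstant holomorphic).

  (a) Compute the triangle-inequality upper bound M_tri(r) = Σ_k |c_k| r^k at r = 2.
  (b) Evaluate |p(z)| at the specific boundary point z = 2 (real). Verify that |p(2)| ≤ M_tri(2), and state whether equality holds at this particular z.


Coefficients: c_0 = 0, c_1 = -3, c_2 = -3, c_3 = -2. Radius r = 2.
Part (a). Triangle bound: M_tri(r) = Σ_k |c_k| r^k
  = |0|·2^0 + |-3|·2^1 + |-3|·2^2 + |-2|·2^3
  = 0 + 6 + 12 + 16 = 34.
This bounds M(r) := max_{|z|=r} |p(z)| from above; equality holds iff all terms c_k z^k can be made to align in phase at a single z on |z|=r.
Part (b). At z = 2 (real, on the circle |z| = r):
  p(2) = (0)·2^0 + (-3)·2^1 + (-3)·2^2 + (-2)·2^3 = -34.
  |p(2)| = 34.
Since all nonzero coefficients share the same sign, |p(2)| = 34 = M_tri(2); the triangle bound is attained at z = 2, so in fact M(r) = 34.

M_tri(2) = 34; |p(2)| = 34; equality at z=2: yes.


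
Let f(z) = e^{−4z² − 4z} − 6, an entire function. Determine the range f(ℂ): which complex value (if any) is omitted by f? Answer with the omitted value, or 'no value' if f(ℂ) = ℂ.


Little Picard bounds the complement of f(ℂ) to at most one point.
The exponent g(z) = −4z² − 4z is a nonconstant polynomial, hence surjective onto ℂ. So e^{g(z)} takes every value in {e^w : w ∈ ℂ} = ℂ ∖ {0}. Adding -6 shifts the range to ℂ ∖ {-6}. f omits exactly -6.

Omitted value: -6.


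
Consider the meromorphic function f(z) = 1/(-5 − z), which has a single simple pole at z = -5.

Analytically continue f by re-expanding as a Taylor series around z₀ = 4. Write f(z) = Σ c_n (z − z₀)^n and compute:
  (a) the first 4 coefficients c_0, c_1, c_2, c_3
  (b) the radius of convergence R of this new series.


Let w = z − z₀, so z = z₀ + w.
Then -5 − z = -5 − (z₀ + w) = (-5 − z₀) − w = -9 − w.
f(z) = 1/(-9 − w) = (1/(-9)) · 1/(1 − w/(-9)) = Σ_{n≥0} w^n / (-9)^(n+1).
So c_n = 1/(-9)^(n+1):
  c_0 = 1/(-9)^1 = -1/9.
  c_1 = 1/(-9)^2 = 1/81.
  c_2 = 1/(-9)^3 = -1/729.
  c_3 = 1/(-9)^4 = 1/6561.
The series is valid for |w/d| < 1, i.e. |z − z₀| < |d|.
Radius of convergence: R = |-5 − z₀| = |-9| = 9 (distance from z₀ to the singularity z = -5).

c_0 = -1/9, c_1 = 1/81, c_2 = -1/729, c_3 = 1/6561; R = 9.


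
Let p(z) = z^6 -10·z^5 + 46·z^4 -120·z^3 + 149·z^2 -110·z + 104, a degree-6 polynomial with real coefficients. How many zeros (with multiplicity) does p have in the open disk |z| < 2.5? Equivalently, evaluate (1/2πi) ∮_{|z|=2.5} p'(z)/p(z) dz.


The zeros of p are: 4, (2 + 3i), (2 - 3i), 2, (0 + 1i), (0 - 1i).
Their magnitudes are: 4, 3.606, 3.606, 2, 1, 1.
Zeros with |z| < R = 2.5: 2, (0 + 1i), (0 - 1i).
Count = 3.
By the argument principle, (1/2πi) ∮_{|z|=R} p'(z)/p(z) dz equals exactly this count.

Number of zeros inside |z| < 2.5: 3.


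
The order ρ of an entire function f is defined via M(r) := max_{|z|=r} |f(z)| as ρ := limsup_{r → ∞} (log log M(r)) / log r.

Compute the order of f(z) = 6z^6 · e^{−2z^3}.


M(r) = max_{|z|=r} |6|·|z|^6·|e^{−2z^3}| = 6·r^6 · e^{2r^3} (the factors attain their maxima compatibly on |z|=r). Then log M(r) = log 6 + 6·log r + 2r^3, dominated by the last term, so log log M(r) ~ 3·log r. The polynomial factor 6z^6 contributes only a log r term and does not affect the order. ρ = 3.
Therefore ρ = 3.

Order ρ = 3.


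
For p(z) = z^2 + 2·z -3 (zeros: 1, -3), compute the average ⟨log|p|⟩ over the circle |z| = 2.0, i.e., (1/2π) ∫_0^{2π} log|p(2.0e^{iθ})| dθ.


Zeros: -3, 1; r = 2.0.
Inside |z| < r: 1. Outside (|z| ≥ r): -3.
p(0) = -3, so log|p(0)| = log(3) = 1.0986.
Apply Jensen: I(r) = log|p(0)| + Σ_k log(r/|z_k|), summed over zeros inside |z| < r.
  log(r/|z_k|) for z_k = 1: log(2.0/1) = 0.6931
  Outside zeros (-3) contribute nothing to the Jensen sum.
Sum over inside zeros: 0.6931.
I(r) = log|p(0)| + (inside sum) = 1.0986 + 0.6931 = 1.7918.
Note: since some zeros are outside |z| ≤ r, the simplified n·log(r) form does NOT apply — only the inside zeros contribute.

I(r) ≈ 1.7918.


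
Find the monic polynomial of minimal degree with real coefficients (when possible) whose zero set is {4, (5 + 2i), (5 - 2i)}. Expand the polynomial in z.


The polynomial is p(z) = ∏_{α ∈ S} (z − α), where S = {4, (5 + 2i), (5 - 2i)}.
Expanding the product yields: p(z) = z^3 -14·z^2 + 69·z -116.
Note conjugate pairs combine to real quadratics: (z − (5+2i))(z − (5−2i)) = z² − 10z + 29.
The resulting polynomial has degree 3 and real coefficients as required.

p(z) = z^3 -14·z^2 + 69·z -116.


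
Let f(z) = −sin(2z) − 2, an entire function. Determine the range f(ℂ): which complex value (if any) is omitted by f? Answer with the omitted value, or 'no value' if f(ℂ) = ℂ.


Little Picard bounds the complement of f(ℂ) to at most one point.
sin is entire and surjective onto ℂ: for every w ∈ ℂ, sin(ζ) = w has a solution ζ ∈ ℂ (e.g., via the complex inverse arcsin). With ζ = 2z this gives z = ζ/(2). Then -1·sin(2z) takes every value in -1·ℂ = ℂ, and adding -2 is a bijection of ℂ. So f is surjective and omits no value. (Note: only on the real line is sin bounded by [−1, 1].)

Omitted value: no value.


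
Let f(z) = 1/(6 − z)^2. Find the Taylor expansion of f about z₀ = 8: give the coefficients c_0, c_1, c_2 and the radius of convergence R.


Let w = z − z₀, so z = z₀ + w.
Then 6 − z = 6 − (z₀ + w) = (6 − z₀) − w = -2 − w.
f(z) = 1/(-2 − w)^2 = (1/(-2)^2) · (1 − w/(-2))^{−2}.
By the binomial series (1−u)^{−2} = Σ_{n≥0} C(n+1, 1) u^n for |u|<1, with u = w/(-2):
  c_n = C(n+1, 1) / (-2)^(n+2).
  c_0 = 1/(-2)^2 = 1/4.
  c_1 = 2/(-2)^3 = -1/4.
  c_2 = 3/(-2)^4 = 3/16.
The series is valid for |w/d| < 1, i.e. |z − z₀| < |d|.
Radius of convergence: R = |6 − z₀| = |-2| = 2 (distance from z₀ to the singularity z = 6).

c_0 = 1/4, c_1 = -1/4, c_2 = 3/16; R = 2.


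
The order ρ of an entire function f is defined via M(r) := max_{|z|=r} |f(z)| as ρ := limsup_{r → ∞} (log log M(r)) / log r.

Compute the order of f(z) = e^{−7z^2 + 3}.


|e^{−7z^2 + 3}| = e^{Re(-7·z^2) + 3} ≤ e^{7|z|^2 + 3} = e^{7r^2 + 3} on |z| = r, so ρ ≤ 2. Choosing z on |z|=r so that -7·z^2 is real positive (always possible by picking arg z appropriately) gives |f(z)| = e^{7r^2 + 3}, matching the bound. The additive constant 3 does not affect log log M(r) ~ 2·log r. Hence ρ = 2.
Therefore ρ = 2.

Order ρ = 2.


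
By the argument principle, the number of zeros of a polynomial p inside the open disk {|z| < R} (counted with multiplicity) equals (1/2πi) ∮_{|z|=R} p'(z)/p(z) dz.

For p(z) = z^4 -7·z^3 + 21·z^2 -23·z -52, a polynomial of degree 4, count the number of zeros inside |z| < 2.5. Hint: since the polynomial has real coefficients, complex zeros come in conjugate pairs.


The zeros of p are: 4, -1, (2 + 3i), (2 - 3i).
Their magnitudes are: 4, 1, 3.606, 3.606.
Zeros with |z| < R = 2.5: -1.
Count = 1.
By the argument principle, (1/2πi) ∮_{|z|=R} p'(z)/p(z) dz equals exactly this count.

Number of zeros inside |z| < 2.5: 1.


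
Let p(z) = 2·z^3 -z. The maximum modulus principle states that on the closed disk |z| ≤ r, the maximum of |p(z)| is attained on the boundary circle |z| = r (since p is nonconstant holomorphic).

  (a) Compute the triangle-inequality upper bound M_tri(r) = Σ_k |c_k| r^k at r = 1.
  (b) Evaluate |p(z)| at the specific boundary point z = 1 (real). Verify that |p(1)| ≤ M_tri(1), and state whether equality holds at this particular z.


Coefficients: c_0 = 0, c_1 = -1, c_2 = 0, c_3 = 2. Radius r = 1.
Part (a). Triangle bound: M_tri(r) = Σ_k |c_k| r^k
  = |0|·1^0 + |-1|·1^1 + |0|·1^2 + |2|·1^3
  = 0 + 1 + 0 + 2 = 3.
This bounds M(r) := max_{|z|=r} |p(z)| from above; equality holds iff all terms c_k z^k can be made to align in phase at a single z on |z|=r.
Part (b). At z = 1 (real, on the circle |z| = r):
  p(1) = (0)·1^0 + (-1)·1^1 + (0)·1^2 + (2)·1^3 = 1.
  |p(1)| = 1.
Check: |p(1)| = 1 ≤ 3 = M_tri(1). ✓ Equality does not hold at z = 1 (the coefficients have mixed signs, so the terms do not all align in phase there).

M_tri(1) = 3; |p(1)| = 1; equality at z=1: no.


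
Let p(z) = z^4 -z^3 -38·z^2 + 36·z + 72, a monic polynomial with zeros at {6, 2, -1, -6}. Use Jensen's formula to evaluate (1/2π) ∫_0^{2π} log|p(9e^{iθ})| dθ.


Zeros: -6, -1, 2, 6; r = 9.
Inside |z| < r: -6, -1, 2, 6. Outside (|z| ≥ r): ∅.
p(0) = 72, so log|p(0)| = log(72) = 4.2767.
Apply Jensen: I(r) = log|p(0)| + Σ_k log(r/|z_k|), summed over zeros inside |z| < r.
  log(r/|z_k|) for z_k = 6: log(9/6) = 0.4055
  log(r/|z_k|) for z_k = 2: log(9/2) = 1.5041
  log(r/|z_k|) for z_k = -1: log(9/1) = 2.1972
  log(r/|z_k|) for z_k = -6: log(9/6) = 0.4055
Sum over inside zeros: 4.5122.
I(r) = log|p(0)| + (inside sum) = 4.2767 + 4.5122 = 8.7889.
Closed form (all zeros inside, monic): I(r) = n·log(r) = 4·log(9) = 8.7889. ✓

I(r) ≈ 8.7889.
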